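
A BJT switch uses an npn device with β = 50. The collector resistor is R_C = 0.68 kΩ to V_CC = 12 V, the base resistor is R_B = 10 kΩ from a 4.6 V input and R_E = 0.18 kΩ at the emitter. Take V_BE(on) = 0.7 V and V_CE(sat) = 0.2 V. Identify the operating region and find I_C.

active; I_C ≈ 10 mA

Assume active. Base-emitter loop: I_B = (V_BB − V_BE)/(R_B + (β+1)R_E) = (4.6 − 0.7)/(10 + 51×0.18) = 0.203 mA.
I_C = β·I_B = 50×0.203 = 10.2 mA.
V_CE = V_CC − I_C·R_C − I_E·R_E = 12 − 10.2×0.68 − 10.4×0.18 = 3.22 V > V_CE(sat), so the active-region assumption holds.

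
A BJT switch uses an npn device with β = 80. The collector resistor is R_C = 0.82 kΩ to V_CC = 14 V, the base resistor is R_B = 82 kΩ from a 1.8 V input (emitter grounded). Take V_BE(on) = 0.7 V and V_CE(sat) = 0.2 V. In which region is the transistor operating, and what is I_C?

active; I_C ≈ 1.1 mA

Assume active. Base-emitter loop: I_B = (V_BB − V_BE)/R_B = (1.8 − 0.7)/82 = 0.0134 mA.
I_C = β·I_B = 80×0.0134 = 1.07 mA.
V_CE = V_CC − I_C·R_C = 14 − 1.07×0.82 = 13.1 V > V_CE(sat), so the active-region assumption holds.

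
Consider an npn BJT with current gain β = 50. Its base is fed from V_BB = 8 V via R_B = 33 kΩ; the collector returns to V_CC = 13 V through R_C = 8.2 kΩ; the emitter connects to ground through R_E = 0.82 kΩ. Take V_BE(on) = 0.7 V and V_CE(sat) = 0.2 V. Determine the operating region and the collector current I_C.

Assume active: I_B = (8 − 0.7)/(33 + 51×0.82) = 0.0976 mA, I_C = β·I_B = 4.88 mA.
Then V_CE = 13 − 4.88×8.2 − 4.98×0.82 = -31.1 V < 0.2 V — the active assumption fails.
Re-solve with V_CE = 0.2 V. KCL at the emitter: V_E/R_E = (V_BB−0.7−V_E)/R_B + (V_CC−0.2−V_E)/R_C, giving V_E = 1.3 V.
I_C = (V_CC − 0.2 − V_E)/R_C = (12.8 − 1.3)/8.2 = 1.4 mA.
Check: I_B = (7.3 − 1.3)/33 = 0.182 mA, and β·I_B = 9.09 mA > I_C, confirming saturation.

saturation; I_C ≈ 1.4 mA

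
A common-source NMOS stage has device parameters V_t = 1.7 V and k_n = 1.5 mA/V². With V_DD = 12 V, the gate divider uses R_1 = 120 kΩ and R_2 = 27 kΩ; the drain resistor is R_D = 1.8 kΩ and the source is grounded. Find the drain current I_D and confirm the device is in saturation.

I_D ≈ 0.19 mA

V_G = V_DD·R_2/(R_1+R_2) = 12×27/147 = 2.2 V. With the source grounded, V_GS = V_G = 2.2 V.
Assume saturation: I_D = (k_n/2)(V_GS − V_t)² = (1.5/2)×(2.2 − 1.7)² = 0.75×0.504² = 0.191 mA.
V_DS = V_DD − I_D·R_D = 12 − 0.191×1.8 = 11.7 V.
Saturation requires V_DS ≥ V_GS − V_t = 0.504 V; 11.7 ≥ 0.504 ✓.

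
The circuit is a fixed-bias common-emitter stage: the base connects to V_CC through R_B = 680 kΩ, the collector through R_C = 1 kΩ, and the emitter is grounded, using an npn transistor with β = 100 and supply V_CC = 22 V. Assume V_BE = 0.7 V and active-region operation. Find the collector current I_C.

I_C ≈ 3.1 mA

Base loop: V_CC = I_B·R_B + V_BE, so I_B = (22 − 0.7)/680 kΩ = 0.0313 mA.
In the active region I_C = β·I_B = 100 × 0.0313 = 3.13 mA.
Collector loop: V_CE = V_CC − I_C·R_C = 22 − 3.13×1 = 18.9 V.
Since V_CE = 18.9 V > V_CE(sat) ≈ 0.2 V, the transistor is in the active region as assumed.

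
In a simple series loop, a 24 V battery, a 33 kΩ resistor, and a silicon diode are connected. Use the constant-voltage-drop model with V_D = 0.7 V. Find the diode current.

KVL around the loop: 24 = V_D + I·R = 0.7 + I × 33 kΩ.
So I = (24 − 0.7) / 33 kΩ = 23.3 / 33 = 0.706 mA.

I ≈ 0.71 mA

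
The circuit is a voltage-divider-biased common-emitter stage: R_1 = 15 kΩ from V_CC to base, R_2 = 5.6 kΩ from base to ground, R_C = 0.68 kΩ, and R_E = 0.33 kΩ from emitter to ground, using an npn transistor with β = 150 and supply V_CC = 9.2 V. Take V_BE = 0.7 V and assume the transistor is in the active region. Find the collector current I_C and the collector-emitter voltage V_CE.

I_C ≈ 5 mA, V_CE ≈ 4.1 V

Thevenize the base divider: V_Th = V_CC·R_2/(R_1+R_2) = 9.2×5.6/20.6 = 2.5 V, R_Th = R_1‖R_2 = 4.08 kΩ.
Base-emitter loop: V_Th = I_B·R_Th + V_BE + (β+1)I_B·R_E, so I_B = (2.5 − 0.7) / (4.08 + 151×0.33) = 0.0334 mA.
I_C = β·I_B = 150×0.0334 = 5.01 mA, and I_E = (β+1)I_B = 5.04 mA.
V_CE = V_CC − I_C·R_C − I_E·R_E = 9.2 − 5.01×0.68 − 5.04×0.33 = 4.13 V.
V_CE = 4.13 V > 0.2 V confirms active-region operation.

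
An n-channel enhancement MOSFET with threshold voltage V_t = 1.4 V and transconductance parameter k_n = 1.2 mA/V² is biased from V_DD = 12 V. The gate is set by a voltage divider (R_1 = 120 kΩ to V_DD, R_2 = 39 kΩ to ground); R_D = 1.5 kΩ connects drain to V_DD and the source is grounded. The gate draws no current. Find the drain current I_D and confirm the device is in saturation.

I_D ≈ 1.4 mA

V_G = V_DD·R_2/(R_1+R_2) = 12×39/159 = 2.94 V. With the source grounded, V_GS = V_G = 2.94 V.
Assume saturation: I_D = (k_n/2)(V_GS − V_t)² = (1.2/2)×(2.94 − 1.4)² = 0.6×1.54² = 1.43 mA.
V_DS = V_DD − I_D·R_D = 12 − 1.43×1.5 = 9.86 V.
Saturation requires V_DS ≥ V_GS − V_t = 1.54 V; 9.86 ≥ 1.54 ✓.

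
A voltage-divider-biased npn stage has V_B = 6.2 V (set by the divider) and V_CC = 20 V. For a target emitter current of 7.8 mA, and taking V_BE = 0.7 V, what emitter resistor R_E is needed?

R_E ≈ 0.71 kΩ

V_E = V_B − V_BE = 6.2 − 0.7 = 5.5 V.
R_E = V_E / I_E = 5.5 / 7.8 = 0.705 kΩ.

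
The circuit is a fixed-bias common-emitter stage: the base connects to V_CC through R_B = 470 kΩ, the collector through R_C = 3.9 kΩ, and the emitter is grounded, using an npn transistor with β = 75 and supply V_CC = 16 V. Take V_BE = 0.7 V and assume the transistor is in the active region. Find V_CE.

V_CE ≈ 6.5 V

Base loop: V_CC = I_B·R_B + V_BE, so I_B = (16 − 0.7)/470 kΩ = 0.0326 mA.
In the active region I_C = β·I_B = 75 × 0.0326 = 2.44 mA.
Collector loop: V_CE = V_CC − I_C·R_C = 16 − 2.44×3.9 = 6.48 V.
Since V_CE = 6.48 V > V_CE(sat) ≈ 0.2 V, the transistor is in the active region as assumed.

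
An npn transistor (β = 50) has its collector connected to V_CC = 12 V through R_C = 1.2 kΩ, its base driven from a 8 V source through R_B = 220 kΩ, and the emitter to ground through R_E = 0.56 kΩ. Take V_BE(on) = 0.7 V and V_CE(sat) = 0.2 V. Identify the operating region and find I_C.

Assume active. Base-emitter loop: I_B = (V_BB − V_BE)/(R_B + (β+1)R_E) = (8 − 0.7)/(220 + 51×0.56) = 0.0294 mA.
I_C = β·I_B = 50×0.0294 = 1.47 mA.
V_CE = V_CC − I_C·R_C − I_E·R_E = 12 − 1.47×1.2 − 1.5×0.56 = 9.4 V > V_CE(sat), so the active-region assumption holds.

active; I_C ≈ 1.5 mA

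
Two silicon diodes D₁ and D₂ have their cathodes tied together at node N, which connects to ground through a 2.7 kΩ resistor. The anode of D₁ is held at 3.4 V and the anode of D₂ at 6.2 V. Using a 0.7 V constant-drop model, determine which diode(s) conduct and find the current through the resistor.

Only D₂ conducts; I_R ≈ 2 mA

Assume both conduct. Then node N would need to be at both 3.4−0.7 = 2.7 V and 6.2−0.7 = 5.5 V, which is impossible.
Assume only D₂ conducts: V_N = 6.2 − 0.7 = 5.5 V, so I_R = 5.5/2.7 = 2.04 mA.
Check D₁: its anode-to-cathode voltage is 3.4 − 5.5 = -2.1 V < 0.7 V, so it is off. The assumption is consistent.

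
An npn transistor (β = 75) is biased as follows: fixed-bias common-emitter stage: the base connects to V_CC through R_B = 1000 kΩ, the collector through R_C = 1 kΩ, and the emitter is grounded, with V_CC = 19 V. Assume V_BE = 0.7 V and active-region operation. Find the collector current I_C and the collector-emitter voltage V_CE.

I_C ≈ 1.4 mA, V_CE ≈ 18 V

Base loop: V_CC = I_B·R_B + V_BE, so I_B = (19 − 0.7)/1000 kΩ = 0.0183 mA.
In the active region I_C = β·I_B = 75 × 0.0183 = 1.37 mA.
Collector loop: V_CE = V_CC − I_C·R_C = 19 − 1.37×1 = 17.6 V.
Since V_CE = 17.6 V > V_CE(sat) ≈ 0.2 V, the transistor is in the active region as assumed.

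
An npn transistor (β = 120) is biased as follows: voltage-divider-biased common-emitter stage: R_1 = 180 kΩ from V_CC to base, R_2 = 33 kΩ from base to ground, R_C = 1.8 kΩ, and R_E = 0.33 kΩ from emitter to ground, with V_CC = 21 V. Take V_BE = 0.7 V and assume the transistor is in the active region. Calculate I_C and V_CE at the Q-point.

Thevenize the base divider: V_Th = V_CC·R_2/(R_1+R_2) = 21×33/213 = 3.25 V, R_Th = R_1‖R_2 = 27.9 kΩ.
Base-emitter loop: V_Th = I_B·R_Th + V_BE + (β+1)I_B·R_E, so I_B = (3.25 − 0.7) / (27.9 + 121×0.33) = 0.0377 mA.
I_C = β·I_B = 120×0.0377 = 4.52 mA, and I_E = (β+1)I_B = 4.56 mA.
V_CE = V_CC − I_C·R_C − I_E·R_E = 21 − 4.52×1.8 − 4.56×0.33 = 11.4 V.
V_CE = 11.4 V > 0.2 V confirms active-region operation.

I_C ≈ 4.5 mA, V_CE ≈ 11 V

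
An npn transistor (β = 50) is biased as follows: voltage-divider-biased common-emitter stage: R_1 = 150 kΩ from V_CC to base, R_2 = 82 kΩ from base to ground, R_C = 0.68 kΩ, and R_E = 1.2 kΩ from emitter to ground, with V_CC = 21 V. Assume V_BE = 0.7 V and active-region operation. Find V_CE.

V_CE ≈ 15 V

Thevenize the base divider: V_Th = V_CC·R_2/(R_1+R_2) = 21×82/232 = 7.42 V, R_Th = R_1‖R_2 = 53 kΩ.
Base-emitter loop: V_Th = I_B·R_Th + V_BE + (β+1)I_B·R_E, so I_B = (7.42 − 0.7) / (53 + 51×1.2) = 0.0589 mA.
I_C = β·I_B = 50×0.0589 = 2.94 mA, and I_E = (β+1)I_B = 3 mA.
V_CE = V_CC − I_C·R_C − I_E·R_E = 21 − 2.94×0.68 − 3×1.2 = 15.4 V.
V_CE = 15.4 V > 0.2 V confirms active-region operation.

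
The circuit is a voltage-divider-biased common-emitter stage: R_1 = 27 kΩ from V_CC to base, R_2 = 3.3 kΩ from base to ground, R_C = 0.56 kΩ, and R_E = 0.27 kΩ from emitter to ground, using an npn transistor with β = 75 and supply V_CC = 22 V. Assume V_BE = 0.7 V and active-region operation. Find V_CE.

Thevenize the base divider: V_Th = V_CC·R_2/(R_1+R_2) = 22×3.3/30.3 = 2.4 V, R_Th = R_1‖R_2 = 2.94 kΩ.
Base-emitter loop: V_Th = I_B·R_Th + V_BE + (β+1)I_B·R_E, so I_B = (2.4 − 0.7) / (2.94 + 76×0.27) = 0.0723 mA.
I_C = β·I_B = 75×0.0723 = 5.42 mA, and I_E = (β+1)I_B = 5.49 mA.
V_CE = V_CC − I_C·R_C − I_E·R_E = 22 − 5.42×0.56 − 5.49×0.27 = 17.5 V.
V_CE = 17.5 V > 0.2 V confirms active-region operation.

V_CE ≈ 17 V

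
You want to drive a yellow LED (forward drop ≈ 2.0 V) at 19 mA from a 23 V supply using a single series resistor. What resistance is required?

The resistor drops V_S − V_D = 23 − 2.0 = 21 V at 19 mA.
R = 21 V / 19 mA = 1.11 kΩ.

R ≈ 1.1 kΩ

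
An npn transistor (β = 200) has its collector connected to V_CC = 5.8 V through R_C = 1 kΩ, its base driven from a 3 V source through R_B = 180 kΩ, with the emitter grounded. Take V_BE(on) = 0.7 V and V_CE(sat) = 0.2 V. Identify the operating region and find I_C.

active; I_C ≈ 2.6 mA

Assume active. Base-emitter loop: I_B = (V_BB − V_BE)/R_B = (3 − 0.7)/180 = 0.0128 mA.
I_C = β·I_B = 200×0.0128 = 2.56 mA.
V_CE = V_CC − I_C·R_C = 5.8 − 2.56×1 = 3.24 V > V_CE(sat), so the active-region assumption holds.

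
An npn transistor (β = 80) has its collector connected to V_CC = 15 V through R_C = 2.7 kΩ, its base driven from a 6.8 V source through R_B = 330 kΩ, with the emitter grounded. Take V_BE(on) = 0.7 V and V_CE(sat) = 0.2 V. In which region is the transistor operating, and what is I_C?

Assume active. Base-emitter loop: I_B = (V_BB − V_BE)/R_B = (6.8 − 0.7)/330 = 0.0185 mA.
I_C = β·I_B = 80×0.0185 = 1.48 mA.
V_CE = V_CC − I_C·R_C = 15 − 1.48×2.7 = 11 V > V_CE(sat), so the active-region assumption holds.

active; I_C ≈ 1.5 mA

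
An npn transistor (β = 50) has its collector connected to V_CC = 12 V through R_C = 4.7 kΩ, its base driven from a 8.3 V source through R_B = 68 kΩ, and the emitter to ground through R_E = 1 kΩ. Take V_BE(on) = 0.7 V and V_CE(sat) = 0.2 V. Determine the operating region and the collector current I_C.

Assume active: I_B = (8.3 − 0.7)/(68 + 51×1) = 0.0639 mA, I_C = β·I_B = 3.19 mA.
Then V_CE = 12 − 3.19×4.7 − 3.26×1 = -6.27 V < 0.2 V — the active assumption fails.
Re-solve with V_CE = 0.2 V. KCL at the emitter: V_E/R_E = (V_BB−0.7−V_E)/R_B + (V_CC−0.2−V_E)/R_C, giving V_E = 2.14 V.
I_C = (V_CC − 0.2 − V_E)/R_C = (11.8 − 2.14)/4.7 = 2.06 mA.
Check: I_B = (7.6 − 2.14)/68 = 0.0803 mA, and β·I_B = 4.02 mA > I_C, confirming saturation.

saturation; I_C ≈ 2.1 mA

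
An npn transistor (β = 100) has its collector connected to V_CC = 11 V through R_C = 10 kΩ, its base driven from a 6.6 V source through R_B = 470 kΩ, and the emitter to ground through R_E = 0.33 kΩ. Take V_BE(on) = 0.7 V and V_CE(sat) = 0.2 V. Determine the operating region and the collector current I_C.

Assume active: I_B = (6.6 − 0.7)/(470 + 101×0.33) = 0.0117 mA, I_C = β·I_B = 1.17 mA.
Then V_CE = 11 − 1.17×10 − 1.18×0.33 = -1.11 V < 0.2 V — the active assumption fails.
Re-solve with V_CE = 0.2 V. KCL at the emitter: V_E/R_E = (V_BB−0.7−V_E)/R_B + (V_CC−0.2−V_E)/R_C, giving V_E = 0.349 V.
I_C = (V_CC − 0.2 − V_E)/R_C = (10.8 − 0.349)/10 = 1.05 mA.
Check: I_B = (5.9 − 0.349)/470 = 0.0118 mA, and β·I_B = 1.18 mA > I_C, confirming saturation.

saturation; I_C ≈ 1 mA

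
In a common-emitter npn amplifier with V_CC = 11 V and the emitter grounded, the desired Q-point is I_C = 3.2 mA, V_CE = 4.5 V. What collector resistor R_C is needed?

Collector loop: V_CC = I_C·R_C + V_CE.
R_C = (V_CC − V_CE)/I_C = (11 − 4.5)/3.2 = 2.03 kΩ.

R_C ≈ 2 kΩ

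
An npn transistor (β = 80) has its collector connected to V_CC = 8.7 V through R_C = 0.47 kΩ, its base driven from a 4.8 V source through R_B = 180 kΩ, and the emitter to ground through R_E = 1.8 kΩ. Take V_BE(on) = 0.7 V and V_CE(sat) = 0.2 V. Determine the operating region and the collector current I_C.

active; I_C ≈ 1 mA

Assume active. Base-emitter loop: I_B = (V_BB − V_BE)/(R_B + (β+1)R_E) = (4.8 − 0.7)/(180 + 81×1.8) = 0.0126 mA.
I_C = β·I_B = 80×0.0126 = 1.01 mA.
V_CE = V_CC − I_C·R_C − I_E·R_E = 8.7 − 1.01×0.47 − 1.02×1.8 = 6.39 V > V_CE(sat), so the active-region assumption holds.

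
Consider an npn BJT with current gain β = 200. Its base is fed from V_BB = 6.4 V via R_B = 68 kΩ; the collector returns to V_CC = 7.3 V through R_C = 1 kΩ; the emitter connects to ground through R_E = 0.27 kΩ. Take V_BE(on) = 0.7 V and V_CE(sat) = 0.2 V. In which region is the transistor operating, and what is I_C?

Assume active: I_B = (6.4 − 0.7)/(68 + 201×0.27) = 0.0466 mA, I_C = β·I_B = 9.32 mA.
Then V_CE = 7.3 − 9.32×1 − 9.37×0.27 = -4.55 V < 0.2 V — the active assumption fails.
Re-solve with V_CE = 0.2 V. KCL at the emitter: V_E/R_E = (V_BB−0.7−V_E)/R_B + (V_CC−0.2−V_E)/R_C, giving V_E = 1.52 V.
I_C = (V_CC − 0.2 − V_E)/R_C = (7.1 − 1.52)/1 = 5.58 mA.
Check: I_B = (5.7 − 1.52)/68 = 0.0614 mA, and β·I_B = 12.3 mA > I_C, confirming saturation.

saturation; I_C ≈ 5.6 mA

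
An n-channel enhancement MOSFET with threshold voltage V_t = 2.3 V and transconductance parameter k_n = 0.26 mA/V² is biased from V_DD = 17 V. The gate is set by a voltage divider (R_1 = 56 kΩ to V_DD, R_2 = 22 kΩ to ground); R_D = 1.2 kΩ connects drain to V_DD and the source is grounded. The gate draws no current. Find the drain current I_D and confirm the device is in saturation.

V_G = V_DD·R_2/(R_1+R_2) = 17×22/78 = 4.79 V. With the source grounded, V_GS = V_G = 4.79 V.
Assume saturation: I_D = (k_n/2)(V_GS − V_t)² = (0.26/2)×(4.79 − 2.3)² = 0.13×2.49² = 0.809 mA.
V_DS = V_DD − I_D·R_D = 17 − 0.809×1.2 = 16 V.
Saturation requires V_DS ≥ V_GS − V_t = 2.49 V; 16 ≥ 2.49 ✓.

I_D ≈ 0.81 mA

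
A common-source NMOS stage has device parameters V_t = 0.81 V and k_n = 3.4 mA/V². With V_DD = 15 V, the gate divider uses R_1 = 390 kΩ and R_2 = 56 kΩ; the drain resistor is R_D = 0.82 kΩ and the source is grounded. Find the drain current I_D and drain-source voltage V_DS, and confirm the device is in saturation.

I_D ≈ 2 mA, V_DS ≈ 13 V

V_G = V_DD·R_2/(R_1+R_2) = 15×56/446 = 1.88 V. With the source grounded, V_GS = V_G = 1.88 V.
Assume saturation: I_D = (k_n/2)(V_GS − V_t)² = (3.4/2)×(1.88 − 0.81)² = 1.7×1.07² = 1.96 mA.
V_DS = V_DD − I_D·R_D = 15 − 1.96×0.82 = 13.4 V.
Saturation requires V_DS ≥ V_GS − V_t = 1.07 V; 13.4 ≥ 1.07 ✓.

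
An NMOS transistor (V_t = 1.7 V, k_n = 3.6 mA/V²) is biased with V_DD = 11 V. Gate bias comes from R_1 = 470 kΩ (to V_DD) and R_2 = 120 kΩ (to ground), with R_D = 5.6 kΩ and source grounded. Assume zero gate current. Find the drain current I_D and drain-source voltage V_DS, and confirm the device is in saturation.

V_G = V_DD·R_2/(R_1+R_2) = 11×120/590 = 2.24 V. With the source grounded, V_GS = V_G = 2.24 V.
Assume saturation: I_D = (k_n/2)(V_GS − V_t)² = (3.6/2)×(2.24 − 1.7)² = 1.8×0.537² = 0.52 mA.
V_DS = V_DD − I_D·R_D = 11 − 0.52×5.6 = 8.09 V.
Saturation requires V_DS ≥ V_GS − V_t = 0.537 V; 8.09 ≥ 0.537 ✓.

I_D ≈ 0.52 mA, V_DS ≈ 8.1 V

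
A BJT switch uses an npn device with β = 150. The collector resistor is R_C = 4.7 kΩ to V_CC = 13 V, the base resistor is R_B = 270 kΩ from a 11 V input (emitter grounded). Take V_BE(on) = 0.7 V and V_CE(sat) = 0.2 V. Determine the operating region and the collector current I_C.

saturation; I_C ≈ 2.7 mA

Assume active: I_B = (11 − 0.7)/270 = 0.0381 mA, giving I_C = β·I_B = 5.72 mA.
But then V_CE = 13 − 5.72×4.7 = -13.9 V < V_CE(sat) = 0.2 V — impossible in the active region.
So the transistor is saturated. With V_CE = 0.2 V, I_C = (V_CC − 0.2)/R_C = 12.8/4.7 = 2.72 mA.
Check: β·I_B = 5.72 mA > I_C = 2.72 mA, confirming saturation.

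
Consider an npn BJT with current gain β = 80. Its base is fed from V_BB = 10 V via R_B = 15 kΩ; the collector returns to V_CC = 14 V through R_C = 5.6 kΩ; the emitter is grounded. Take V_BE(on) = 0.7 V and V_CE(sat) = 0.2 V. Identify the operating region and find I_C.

Assume active: I_B = (10 − 0.7)/15 = 0.62 mA, giving I_C = β·I_B = 49.6 mA.
But then V_CE = 14 − 49.6×5.6 = -264 V < V_CE(sat) = 0.2 V — impossible in the active region.
So the transistor is saturated. With V_CE = 0.2 V, I_C = (V_CC − 0.2)/R_C = 13.8/5.6 = 2.46 mA.
Check: β·I_B = 49.6 mA > I_C = 2.46 mA, confirming saturation.

saturation; I_C ≈ 2.5 mA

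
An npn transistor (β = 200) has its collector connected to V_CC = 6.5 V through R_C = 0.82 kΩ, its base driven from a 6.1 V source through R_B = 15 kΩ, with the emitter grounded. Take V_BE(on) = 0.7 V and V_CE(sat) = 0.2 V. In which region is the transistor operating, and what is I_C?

Assume active: I_B = (6.1 − 0.7)/15 = 0.36 mA, giving I_C = β·I_B = 72 mA.
But then V_CE = 6.5 − 72×0.82 = -52.5 V < V_CE(sat) = 0.2 V — impossible in the active region.
So the transistor is saturated. With V_CE = 0.2 V, I_C = (V_CC − 0.2)/R_C = 6.3/0.82 = 7.68 mA.
Check: β·I_B = 72 mA > I_C = 7.68 mA, confirming saturation.

saturation; I_C ≈ 7.7 mA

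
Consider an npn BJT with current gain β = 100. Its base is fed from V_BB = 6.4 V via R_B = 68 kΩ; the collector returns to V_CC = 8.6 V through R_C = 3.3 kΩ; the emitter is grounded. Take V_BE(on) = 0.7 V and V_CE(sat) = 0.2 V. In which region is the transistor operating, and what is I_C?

saturation; I_C ≈ 2.5 mA

Assume active: I_B = (6.4 − 0.7)/68 = 0.0838 mA, giving I_C = β·I_B = 8.38 mA.
But then V_CE = 8.6 − 8.38×3.3 = -19.1 V < V_CE(sat) = 0.2 V — impossible in the active region.
So the transistor is saturated. With V_CE = 0.2 V, I_C = (V_CC − 0.2)/R_C = 8.4/3.3 = 2.55 mA.
Check: β·I_B = 8.38 mA > I_C = 2.55 mA, confirming saturation.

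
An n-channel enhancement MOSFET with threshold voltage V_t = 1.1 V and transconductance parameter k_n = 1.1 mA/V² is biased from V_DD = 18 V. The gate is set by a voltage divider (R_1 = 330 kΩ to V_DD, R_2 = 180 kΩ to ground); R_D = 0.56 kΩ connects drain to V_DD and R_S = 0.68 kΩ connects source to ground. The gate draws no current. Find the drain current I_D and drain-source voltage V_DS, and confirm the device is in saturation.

I_D ≈ 3.8 mA, V_DS ≈ 13 V

V_G = V_DD·R_2/(R_1+R_2) = 18×180/510 = 6.35 V.
Assume saturation: I_D = (k_n/2)(V_GS − V_t)² with V_GS = V_G − I_D·R_S = 6.35 − 0.68·I_D.
Substituting gives 0.254·I_D² − 4.93·I_D + 15.2 = 0, with roots I_D = 3.84 or 15.5 mA.
The root I_D = 15.5 mA gives V_GS = -4.22 V ≤ V_t, so take I_D = 3.84 mA.
Then V_GS = 3.74 V and V_DS = V_DD − I_D(R_D+R_S) = 18 − 3.84×1.24 = 13.2 V.
Saturation requires V_DS ≥ V_GS − V_t = 2.64 V; 13.2 ≥ 2.64 ✓.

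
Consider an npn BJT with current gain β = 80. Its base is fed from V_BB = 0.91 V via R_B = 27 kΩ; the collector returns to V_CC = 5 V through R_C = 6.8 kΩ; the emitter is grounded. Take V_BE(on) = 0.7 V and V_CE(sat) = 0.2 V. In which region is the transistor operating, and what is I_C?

Assume active. Base-emitter loop: I_B = (V_BB − V_BE)/R_B = (0.91 − 0.7)/27 = 0.00778 mA.
I_C = β·I_B = 80×0.00778 = 0.622 mA.
V_CE = V_CC − I_C·R_C = 5 − 0.622×6.8 = 0.769 V > V_CE(sat), so the active-region assumption holds.

active; I_C ≈ 0.62 mA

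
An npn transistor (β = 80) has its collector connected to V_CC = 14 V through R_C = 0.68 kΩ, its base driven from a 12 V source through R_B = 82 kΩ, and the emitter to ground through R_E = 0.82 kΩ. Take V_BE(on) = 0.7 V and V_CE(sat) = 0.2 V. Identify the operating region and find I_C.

active; I_C ≈ 6.1 mA

Assume active. Base-emitter loop: I_B = (V_BB − V_BE)/(R_B + (β+1)R_E) = (12 − 0.7)/(82 + 81×0.82) = 0.0761 mA.
I_C = β·I_B = 80×0.0761 = 6.09 mA.
V_CE = V_CC − I_C·R_C − I_E·R_E = 14 − 6.09×0.68 − 6.17×0.82 = 4.8 V > V_CE(sat), so the active-region assumption holds.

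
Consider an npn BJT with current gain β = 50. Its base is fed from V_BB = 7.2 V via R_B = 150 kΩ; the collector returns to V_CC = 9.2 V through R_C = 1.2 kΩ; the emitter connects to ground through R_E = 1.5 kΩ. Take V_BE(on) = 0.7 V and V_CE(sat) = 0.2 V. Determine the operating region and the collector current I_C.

Assume active. Base-emitter loop: I_B = (V_BB − V_BE)/(R_B + (β+1)R_E) = (7.2 − 0.7)/(150 + 51×1.5) = 0.0287 mA.
I_C = β·I_B = 50×0.0287 = 1.43 mA.
V_CE = V_CC − I_C·R_C − I_E·R_E = 9.2 − 1.43×1.2 − 1.46×1.5 = 5.28 V > V_CE(sat), so the active-region assumption holds.

active; I_C ≈ 1.4 mA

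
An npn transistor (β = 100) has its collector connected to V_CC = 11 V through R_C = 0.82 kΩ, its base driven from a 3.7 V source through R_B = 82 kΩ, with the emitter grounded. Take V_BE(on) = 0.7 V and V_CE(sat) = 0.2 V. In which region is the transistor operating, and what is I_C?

Assume active. Base-emitter loop: I_B = (V_BB − V_BE)/R_B = (3.7 − 0.7)/82 = 0.0366 mA.
I_C = β·I_B = 100×0.0366 = 3.66 mA.
V_CE = V_CC − I_C·R_C = 11 − 3.66×0.82 = 8 V > V_CE(sat), so the active-region assumption holds.

active; I_C ≈ 3.7 mA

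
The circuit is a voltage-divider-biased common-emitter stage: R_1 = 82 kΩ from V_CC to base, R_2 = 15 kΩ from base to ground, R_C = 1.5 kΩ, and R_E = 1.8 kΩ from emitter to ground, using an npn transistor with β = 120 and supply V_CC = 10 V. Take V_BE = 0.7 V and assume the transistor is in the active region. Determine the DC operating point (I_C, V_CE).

I_C ≈ 0.44 mA, V_CE ≈ 8.5 V

Thevenize the base divider: V_Th = V_CC·R_2/(R_1+R_2) = 10×15/97 = 1.55 V, R_Th = R_1‖R_2 = 12.7 kΩ.
Base-emitter loop: V_Th = I_B·R_Th + V_BE + (β+1)I_B·R_E, so I_B = (1.55 − 0.7) / (12.7 + 121×1.8) = 0.00367 mA.
I_C = β·I_B = 120×0.00367 = 0.441 mA, and I_E = (β+1)I_B = 0.444 mA.
V_CE = V_CC − I_C·R_C − I_E·R_E = 10 − 0.441×1.5 − 0.444×1.8 = 8.54 V.
V_CE = 8.54 V > 0.2 V confirms active-region operation.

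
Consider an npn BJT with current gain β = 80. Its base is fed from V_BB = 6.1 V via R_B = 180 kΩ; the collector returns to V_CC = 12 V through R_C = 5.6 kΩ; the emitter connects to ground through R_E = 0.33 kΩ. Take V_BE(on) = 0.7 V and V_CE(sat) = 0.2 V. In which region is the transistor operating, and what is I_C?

saturation; I_C ≈ 2 mA

Assume active: I_B = (6.1 − 0.7)/(180 + 81×0.33) = 0.0261 mA, I_C = β·I_B = 2.09 mA.
Then V_CE = 12 − 2.09×5.6 − 2.12×0.33 = -0.4 V < 0.2 V — the active assumption fails.
Re-solve with V_CE = 0.2 V. KCL at the emitter: V_E/R_E = (V_BB−0.7−V_E)/R_B + (V_CC−0.2−V_E)/R_C, giving V_E = 0.665 V.
I_C = (V_CC − 0.2 − V_E)/R_C = (11.8 − 0.665)/5.6 = 1.99 mA.
Check: I_B = (5.4 − 0.665)/180 = 0.0263 mA, and β·I_B = 2.1 mA > I_C, confirming saturation.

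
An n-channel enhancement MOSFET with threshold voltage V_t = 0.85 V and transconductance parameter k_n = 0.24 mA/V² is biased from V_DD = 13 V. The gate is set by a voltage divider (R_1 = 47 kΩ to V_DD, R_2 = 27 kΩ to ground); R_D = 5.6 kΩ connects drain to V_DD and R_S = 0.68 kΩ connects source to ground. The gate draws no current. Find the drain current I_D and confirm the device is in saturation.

V_G = V_DD·R_2/(R_1+R_2) = 13×27/74 = 4.74 V.
Assume saturation: I_D = (k_n/2)(V_GS − V_t)² with V_GS = V_G − I_D·R_S = 4.74 − 0.68·I_D.
Substituting gives 0.0555·I_D² − 1.64·I_D + 1.82 = 0, with roots I_D = 1.16 or 28.3 mA.
The root I_D = 28.3 mA gives V_GS = -14.5 V ≤ V_t, so take I_D = 1.16 mA.
Then V_GS = 3.96 V and V_DS = V_DD − I_D(R_D+R_S) = 13 − 1.16×6.28 = 5.73 V.
Saturation requires V_DS ≥ V_GS − V_t = 3.11 V; 5.73 ≥ 3.11 ✓.

I_D ≈ 1.2 mA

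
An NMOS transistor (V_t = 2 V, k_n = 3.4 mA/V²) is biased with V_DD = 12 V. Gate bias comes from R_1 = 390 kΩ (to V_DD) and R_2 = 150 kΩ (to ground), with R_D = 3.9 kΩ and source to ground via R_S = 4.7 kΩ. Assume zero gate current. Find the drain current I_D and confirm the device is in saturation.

I_D ≈ 0.21 mA

V_G = V_DD·R_2/(R_1+R_2) = 12×150/540 = 3.33 V.
Assume saturation: I_D = (k_n/2)(V_GS − V_t)² with V_GS = V_G − I_D·R_S = 3.33 − 4.7·I_D.
Substituting gives 37.6·I_D² − 22.3·I_D + 3.02 = 0, with roots I_D = 0.209 or 0.385 mA.
The root I_D = 0.385 mA gives V_GS = 1.52 V ≤ V_t, so take I_D = 0.209 mA.
Then V_GS = 2.35 V and V_DS = V_DD − I_D(R_D+R_S) = 12 − 0.209×8.6 = 10.2 V.
Saturation requires V_DS ≥ V_GS − V_t = 0.351 V; 10.2 ≥ 0.351 ✓.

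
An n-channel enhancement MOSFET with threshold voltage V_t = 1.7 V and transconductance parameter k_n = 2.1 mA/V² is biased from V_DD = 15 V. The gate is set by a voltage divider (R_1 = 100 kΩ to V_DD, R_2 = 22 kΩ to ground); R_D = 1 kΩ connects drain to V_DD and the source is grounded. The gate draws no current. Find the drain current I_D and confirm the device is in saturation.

V_G = V_DD·R_2/(R_1+R_2) = 15×22/122 = 2.7 V. With the source grounded, V_GS = V_G = 2.7 V.
Assume saturation: I_D = (k_n/2)(V_GS − V_t)² = (2.1/2)×(2.7 − 1.7)² = 1.05×1² = 1.06 mA.
V_DS = V_DD − I_D·R_D = 15 − 1.06×1 = 13.9 V.
Saturation requires V_DS ≥ V_GS − V_t = 1 V; 13.9 ≥ 1 ✓.

I_D ≈ 1.1 mA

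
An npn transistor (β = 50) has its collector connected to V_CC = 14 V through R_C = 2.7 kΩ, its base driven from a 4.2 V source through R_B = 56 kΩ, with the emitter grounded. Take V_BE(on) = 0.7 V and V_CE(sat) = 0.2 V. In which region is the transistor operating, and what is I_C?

active; I_C ≈ 3.1 mA

Assume active. Base-emitter loop: I_B = (V_BB − V_BE)/R_B = (4.2 − 0.7)/56 = 0.0625 mA.
I_C = β·I_B = 50×0.0625 = 3.12 mA.
V_CE = V_CC − I_C·R_C = 14 − 3.12×2.7 = 5.56 V > V_CE(sat), so the active-region assumption holds.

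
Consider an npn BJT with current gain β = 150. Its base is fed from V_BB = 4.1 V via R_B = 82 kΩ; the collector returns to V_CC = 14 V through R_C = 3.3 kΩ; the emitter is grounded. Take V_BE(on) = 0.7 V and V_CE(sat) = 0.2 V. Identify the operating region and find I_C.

saturation; I_C ≈ 4.2 mA

Assume active: I_B = (4.1 − 0.7)/82 = 0.0415 mA, giving I_C = β·I_B = 6.22 mA.
But then V_CE = 14 − 6.22×3.3 = -6.52 V < V_CE(sat) = 0.2 V — impossible in the active region.
So the transistor is saturated. With V_CE = 0.2 V, I_C = (V_CC − 0.2)/R_C = 13.8/3.3 = 4.18 mA.
Check: β·I_B = 6.22 mA > I_C = 4.18 mA, confirming saturation.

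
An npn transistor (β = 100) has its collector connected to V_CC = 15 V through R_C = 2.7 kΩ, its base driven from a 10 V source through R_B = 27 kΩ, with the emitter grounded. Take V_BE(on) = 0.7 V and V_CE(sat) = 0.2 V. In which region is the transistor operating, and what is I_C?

Assume active: I_B = (10 − 0.7)/27 = 0.344 mA, giving I_C = β·I_B = 34.4 mA.
But then V_CE = 15 − 34.4×2.7 = -78 V < V_CE(sat) = 0.2 V — impossible in the active region.
So the transistor is saturated. With V_CE = 0.2 V, I_C = (V_CC − 0.2)/R_C = 14.8/2.7 = 5.48 mA.
Check: β·I_B = 34.4 mA > I_C = 5.48 mA, confirming saturation.

saturation; I_C ≈ 5.5 mA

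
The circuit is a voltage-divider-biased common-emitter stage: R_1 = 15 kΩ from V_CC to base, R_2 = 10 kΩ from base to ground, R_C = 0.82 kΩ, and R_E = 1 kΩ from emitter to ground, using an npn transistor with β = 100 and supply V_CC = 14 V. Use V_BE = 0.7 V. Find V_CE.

Thevenize the base divider: V_Th = V_CC·R_2/(R_1+R_2) = 14×10/25 = 5.6 V, R_Th = R_1‖R_2 = 6 kΩ.
Base-emitter loop: V_Th = I_B·R_Th + V_BE + (β+1)I_B·R_E, so I_B = (5.6 − 0.7) / (6 + 101×1) = 0.0458 mA.
I_C = β·I_B = 100×0.0458 = 4.58 mA, and I_E = (β+1)I_B = 4.63 mA.
V_CE = V_CC − I_C·R_C − I_E·R_E = 14 − 4.58×0.82 − 4.63×1 = 5.62 V.
V_CE = 5.62 V > 0.2 V confirms active-region operation.

V_CE ≈ 5.6 V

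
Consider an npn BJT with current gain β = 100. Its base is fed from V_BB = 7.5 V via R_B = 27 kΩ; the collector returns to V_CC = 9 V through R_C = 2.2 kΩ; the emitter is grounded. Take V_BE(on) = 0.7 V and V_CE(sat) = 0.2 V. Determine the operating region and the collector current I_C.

Assume active: I_B = (7.5 − 0.7)/27 = 0.252 mA, giving I_C = β·I_B = 25.2 mA.
But then V_CE = 9 − 25.2×2.2 = -46.4 V < V_CE(sat) = 0.2 V — impossible in the active region.
So the transistor is saturated. With V_CE = 0.2 V, I_C = (V_CC − 0.2)/R_C = 8.8/2.2 = 4 mA.
Check: β·I_B = 25.2 mA > I_C = 4 mA, confirming saturation.

saturation; I_C ≈ 4 mA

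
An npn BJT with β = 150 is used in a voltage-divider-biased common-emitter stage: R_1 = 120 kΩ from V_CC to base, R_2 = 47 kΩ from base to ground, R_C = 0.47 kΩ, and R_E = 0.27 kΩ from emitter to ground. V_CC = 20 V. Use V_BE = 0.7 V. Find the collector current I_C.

Thevenize the base divider: V_Th = V_CC·R_2/(R_1+R_2) = 20×47/167 = 5.63 V, R_Th = R_1‖R_2 = 33.8 kΩ.
Base-emitter loop: V_Th = I_B·R_Th + V_BE + (β+1)I_B·R_E, so I_B = (5.63 − 0.7) / (33.8 + 151×0.27) = 0.0661 mA.
I_C = β·I_B = 150×0.0661 = 9.92 mA, and I_E = (β+1)I_B = 9.98 mA.
V_CE = V_CC − I_C·R_C − I_E·R_E = 20 − 9.92×0.47 − 9.98×0.27 = 12.6 V.
V_CE = 12.6 V > 0.2 V confirms active-region operation.

I_C ≈ 9.9 mA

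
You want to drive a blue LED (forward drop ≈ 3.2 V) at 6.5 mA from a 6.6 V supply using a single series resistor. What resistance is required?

The resistor drops V_S − V_D = 6.6 − 3.2 = 3.4 V at 6.5 mA.
R = 3.4 V / 6.5 mA = 0.523 kΩ.

R ≈ 0.52 kΩ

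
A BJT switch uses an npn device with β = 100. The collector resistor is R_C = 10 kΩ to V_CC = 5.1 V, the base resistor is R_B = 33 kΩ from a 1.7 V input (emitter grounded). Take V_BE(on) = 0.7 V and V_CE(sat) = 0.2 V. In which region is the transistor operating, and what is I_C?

saturation; I_C ≈ 0.49 mA

Assume active: I_B = (1.7 − 0.7)/33 = 0.0303 mA, giving I_C = β·I_B = 3.03 mA.
But then V_CE = 5.1 − 3.03×10 = -25.2 V < V_CE(sat) = 0.2 V — impossible in the active region.
So the transistor is saturated. With V_CE = 0.2 V, I_C = (V_CC − 0.2)/R_C = 4.9/10 = 0.49 mA.
Check: β·I_B = 3.03 mA > I_C = 0.49 mA, confirming saturation.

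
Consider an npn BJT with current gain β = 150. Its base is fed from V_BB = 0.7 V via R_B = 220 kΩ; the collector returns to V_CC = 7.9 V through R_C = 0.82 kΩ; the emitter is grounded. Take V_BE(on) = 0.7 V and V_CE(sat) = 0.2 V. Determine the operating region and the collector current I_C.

V_BB = 0.7 V ≤ V_BE(on) = 0.7 V, so the base-emitter junction is not forward biased.
The transistor is in cutoff: I_B = I_C = 0.

cutoff; I_C ≈ 0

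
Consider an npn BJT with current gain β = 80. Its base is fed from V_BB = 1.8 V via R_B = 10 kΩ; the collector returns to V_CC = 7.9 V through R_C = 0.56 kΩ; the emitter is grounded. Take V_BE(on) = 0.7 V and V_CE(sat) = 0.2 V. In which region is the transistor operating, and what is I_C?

active; I_C ≈ 8.8 mA

Assume active. Base-emitter loop: I_B = (V_BB − V_BE)/R_B = (1.8 − 0.7)/10 = 0.11 mA.
I_C = β·I_B = 80×0.11 = 8.8 mA.
V_CE = V_CC − I_C·R_C = 7.9 − 8.8×0.56 = 2.97 V > V_CE(sat), so the active-region assumption holds.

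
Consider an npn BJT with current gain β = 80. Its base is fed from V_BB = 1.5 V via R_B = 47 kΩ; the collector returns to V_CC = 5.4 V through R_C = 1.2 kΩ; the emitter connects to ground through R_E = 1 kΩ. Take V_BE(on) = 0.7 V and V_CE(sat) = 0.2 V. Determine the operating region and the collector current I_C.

active; I_C ≈ 0.5 mA

Assume active. Base-emitter loop: I_B = (V_BB − V_BE)/(R_B + (β+1)R_E) = (1.5 − 0.7)/(47 + 81×1) = 0.00625 mA.
I_C = β·I_B = 80×0.00625 = 0.5 mA.
V_CE = V_CC − I_C·R_C − I_E·R_E = 5.4 − 0.5×1.2 − 0.506×1 = 4.29 V > V_CE(sat), so the active-region assumption holds.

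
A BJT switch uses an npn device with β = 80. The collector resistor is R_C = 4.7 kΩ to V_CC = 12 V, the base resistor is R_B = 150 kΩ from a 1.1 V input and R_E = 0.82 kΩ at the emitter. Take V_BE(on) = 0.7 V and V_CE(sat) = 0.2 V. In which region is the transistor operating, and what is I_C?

Assume active. Base-emitter loop: I_B = (V_BB − V_BE)/(R_B + (β+1)R_E) = (1.1 − 0.7)/(150 + 81×0.82) = 0.00185 mA.
I_C = β·I_B = 80×0.00185 = 0.148 mA.
V_CE = V_CC − I_C·R_C − I_E·R_E = 12 − 0.148×4.7 − 0.15×0.82 = 11.2 V > V_CE(sat), so the active-region assumption holds.

active; I_C ≈ 0.15 mA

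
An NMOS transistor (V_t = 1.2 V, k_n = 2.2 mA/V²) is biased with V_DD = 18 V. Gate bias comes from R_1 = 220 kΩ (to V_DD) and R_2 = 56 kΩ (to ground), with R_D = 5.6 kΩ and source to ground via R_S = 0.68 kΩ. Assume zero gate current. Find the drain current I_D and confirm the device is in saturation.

I_D ≈ 1.8 mA

V_G = V_DD·R_2/(R_1+R_2) = 18×56/276 = 3.65 V.
Assume saturation: I_D = (k_n/2)(V_GS − V_t)² with V_GS = V_G − I_D·R_S = 3.65 − 0.68·I_D.
Substituting gives 0.509·I_D² − 4.67·I_D + 6.61 = 0, with roots I_D = 1.75 or 7.43 mA.
The root I_D = 7.43 mA gives V_GS = -1.4 V ≤ V_t, so take I_D = 1.75 mA.
Then V_GS = 2.46 V and V_DS = V_DD − I_D(R_D+R_S) = 18 − 1.75×6.28 = 7 V.
Saturation requires V_DS ≥ V_GS − V_t = 1.26 V; 7 ≥ 1.26 ✓.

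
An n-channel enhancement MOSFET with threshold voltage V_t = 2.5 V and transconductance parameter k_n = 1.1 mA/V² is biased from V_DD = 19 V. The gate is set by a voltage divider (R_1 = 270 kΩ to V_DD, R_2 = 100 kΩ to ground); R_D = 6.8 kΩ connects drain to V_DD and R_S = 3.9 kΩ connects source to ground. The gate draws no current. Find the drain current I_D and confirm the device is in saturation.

I_D ≈ 0.45 mA

V_G = V_DD·R_2/(R_1+R_2) = 19×100/370 = 5.14 V.
Assume saturation: I_D = (k_n/2)(V_GS − V_t)² with V_GS = V_G − I_D·R_S = 5.14 − 3.9·I_D.
Substituting gives 8.37·I_D² − 12.3·I_D + 3.82 = 0, with roots I_D = 0.445 or 1.03 mA.
The root I_D = 1.03 mA gives V_GS = 1.13 V ≤ V_t, so take I_D = 0.445 mA.
Then V_GS = 3.4 V and V_DS = V_DD − I_D(R_D+R_S) = 19 − 0.445×10.7 = 14.2 V.
Saturation requires V_DS ≥ V_GS − V_t = 0.9 V; 14.2 ≥ 0.9 ✓.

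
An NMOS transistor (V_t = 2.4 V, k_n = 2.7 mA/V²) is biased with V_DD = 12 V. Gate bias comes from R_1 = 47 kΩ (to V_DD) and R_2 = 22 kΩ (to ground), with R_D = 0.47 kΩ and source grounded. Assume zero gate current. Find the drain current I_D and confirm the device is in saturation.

I_D ≈ 2.7 mA

V_G = V_DD·R_2/(R_1+R_2) = 12×22/69 = 3.83 V. With the source grounded, V_GS = V_G = 3.83 V.
Assume saturation: I_D = (k_n/2)(V_GS − V_t)² = (2.7/2)×(3.83 − 2.4)² = 1.35×1.43² = 2.75 mA.
V_DS = V_DD − I_D·R_D = 12 − 2.75×0.47 = 10.7 V.
Saturation requires V_DS ≥ V_GS − V_t = 1.43 V; 10.7 ≥ 1.43 ✓.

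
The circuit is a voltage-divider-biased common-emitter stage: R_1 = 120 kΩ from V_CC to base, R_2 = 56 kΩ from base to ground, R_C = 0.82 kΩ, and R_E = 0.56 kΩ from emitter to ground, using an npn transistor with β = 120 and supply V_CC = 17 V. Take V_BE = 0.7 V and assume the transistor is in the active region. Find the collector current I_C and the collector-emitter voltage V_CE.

I_C ≈ 5.3 mA, V_CE ≈ 9.6 V

Thevenize the base divider: V_Th = V_CC·R_2/(R_1+R_2) = 17×56/176 = 5.41 V, R_Th = R_1‖R_2 = 38.2 kΩ.
Base-emitter loop: V_Th = I_B·R_Th + V_BE + (β+1)I_B·R_E, so I_B = (5.41 − 0.7) / (38.2 + 121×0.56) = 0.0444 mA.
I_C = β·I_B = 120×0.0444 = 5.33 mA, and I_E = (β+1)I_B = 5.38 mA.
V_CE = V_CC − I_C·R_C − I_E·R_E = 17 − 5.33×0.82 − 5.38×0.56 = 9.61 V.
V_CE = 9.61 V > 0.2 V confirms active-region operation.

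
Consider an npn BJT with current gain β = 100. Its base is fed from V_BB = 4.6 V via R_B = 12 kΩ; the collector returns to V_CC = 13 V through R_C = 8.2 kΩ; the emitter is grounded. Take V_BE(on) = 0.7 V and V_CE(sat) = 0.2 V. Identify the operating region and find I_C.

Assume active: I_B = (4.6 − 0.7)/12 = 0.325 mA, giving I_C = β·I_B = 32.5 mA.
But then V_CE = 13 − 32.5×8.2 = -253 V < V_CE(sat) = 0.2 V — impossible in the active region.
So the transistor is saturated. With V_CE = 0.2 V, I_C = (V_CC − 0.2)/R_C = 12.8/8.2 = 1.56 mA.
Check: β·I_B = 32.5 mA > I_C = 1.56 mA, confirming saturation.

saturation; I_C ≈ 1.6 mA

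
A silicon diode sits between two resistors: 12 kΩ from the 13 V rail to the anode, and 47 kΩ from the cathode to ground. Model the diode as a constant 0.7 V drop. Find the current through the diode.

I ≈ 0.21 mA

The two resistors are in series with the diode, so KVL gives 13 = I·12 + 0.7 + I·47.
I = (13 − 0.7) / (12 + 47) kΩ = 12.3 / 59 = 0.208 mA.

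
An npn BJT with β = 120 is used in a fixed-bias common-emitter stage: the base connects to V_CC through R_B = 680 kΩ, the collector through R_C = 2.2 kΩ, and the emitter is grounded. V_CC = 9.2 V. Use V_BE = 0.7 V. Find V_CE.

Base loop: V_CC = I_B·R_B + V_BE, so I_B = (9.2 − 0.7)/680 kΩ = 0.0125 mA.
In the active region I_C = β·I_B = 120 × 0.0125 = 1.5 mA.
Collector loop: V_CE = V_CC − I_C·R_C = 9.2 − 1.5×2.2 = 5.9 V.
Since V_CE = 5.9 V > V_CE(sat) ≈ 0.2 V, the transistor is in the active region as assumed.

V_CE ≈ 5.9 V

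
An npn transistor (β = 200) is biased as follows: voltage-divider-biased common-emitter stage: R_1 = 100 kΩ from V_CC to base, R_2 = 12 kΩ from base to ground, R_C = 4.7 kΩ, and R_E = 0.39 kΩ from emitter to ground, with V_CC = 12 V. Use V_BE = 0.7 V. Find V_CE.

Thevenize the base divider: V_Th = V_CC·R_2/(R_1+R_2) = 12×12/112 = 1.29 V, R_Th = R_1‖R_2 = 10.7 kΩ.
Base-emitter loop: V_Th = I_B·R_Th + V_BE + (β+1)I_B·R_E, so I_B = (1.29 − 0.7) / (10.7 + 201×0.39) = 0.00657 mA.
I_C = β·I_B = 200×0.00657 = 1.31 mA, and I_E = (β+1)I_B = 1.32 mA.
V_CE = V_CC − I_C·R_C − I_E·R_E = 12 − 1.31×4.7 − 1.32×0.39 = 5.31 V.
V_CE = 5.31 V > 0.2 V confirms active-region operation.

V_CE ≈ 5.3 V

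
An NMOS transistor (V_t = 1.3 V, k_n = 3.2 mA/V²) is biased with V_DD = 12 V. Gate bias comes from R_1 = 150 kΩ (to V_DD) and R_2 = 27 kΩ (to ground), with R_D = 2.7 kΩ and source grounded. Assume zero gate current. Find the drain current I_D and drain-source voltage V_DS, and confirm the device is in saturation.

I_D ≈ 0.45 mA, V_DS ≈ 11 V

V_G = V_DD·R_2/(R_1+R_2) = 12×27/177 = 1.83 V. With the source grounded, V_GS = V_G = 1.83 V.
Assume saturation: I_D = (k_n/2)(V_GS − V_t)² = (3.2/2)×(1.83 − 1.3)² = 1.6×0.531² = 0.45 mA.
V_DS = V_DD − I_D·R_D = 12 − 0.45×2.7 = 10.8 V.
Saturation requires V_DS ≥ V_GS − V_t = 0.531 V; 10.8 ≥ 0.531 ✓.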